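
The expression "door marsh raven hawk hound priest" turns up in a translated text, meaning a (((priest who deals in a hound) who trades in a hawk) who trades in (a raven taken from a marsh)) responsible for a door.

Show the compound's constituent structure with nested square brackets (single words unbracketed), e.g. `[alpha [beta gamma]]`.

The outermost head in the paraphrase is "priest" (specifically "marsh raven hawk hound priest"), modified by "door".
Inside "marsh raven hawk hound priest": head "priest" (specifically "hawk hound priest"), modifier "marsh raven".
Inside "marsh raven": head "raven", modifier "marsh".
Inside "hawk hound priest": head "priest" (specifically "hound priest"), modifier "hawk".
Inside "hound priest": head "priest", modifier "hound".
So the structure is [door [[marsh raven] [hawk [hound priest]]]].

[door [[marsh raven] [hawk [hound priest]]]]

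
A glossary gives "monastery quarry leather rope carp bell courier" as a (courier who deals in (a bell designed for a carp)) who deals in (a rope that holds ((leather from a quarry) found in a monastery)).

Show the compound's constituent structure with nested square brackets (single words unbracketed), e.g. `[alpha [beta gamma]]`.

The outermost head in the paraphrase is "courier" (specifically "carp bell courier"), modified by "monastery quarry leather rope".
"monastery quarry leather rope" → head "rope", modifier "monastery quarry leather".
"monastery quarry leather" → head "leather" (specifically "quarry leather"), modifier "monastery".
"quarry leather" → head "leather", modifier "quarry".
"carp bell courier" → head "courier", modifier "carp bell".
"carp bell" → head "bell", modifier "carp".
So the structure is [[[monastery [quarry leather]] rope] [[carp bell] courier]].

[[[monastery [quarry leather]] rope] [[carp bell] courier]]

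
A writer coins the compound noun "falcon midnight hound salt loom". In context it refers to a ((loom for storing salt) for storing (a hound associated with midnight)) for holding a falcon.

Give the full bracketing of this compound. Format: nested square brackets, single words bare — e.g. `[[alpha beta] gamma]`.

At the top level: head "loom" (specifically "midnight hound salt loom"); modifier "falcon".
Within "midnight hound salt loom", the head is "loom" (specifically "salt loom") and the modifier is "midnight hound".
Within "midnight hound", the head is "hound" and the modifier is "midnight".
Within "salt loom", the head is "loom" and the modifier is "salt".
Putting it together: [falcon [[midnight hound] [salt loom]]].

[falcon [[midnight hound] [salt loom]]]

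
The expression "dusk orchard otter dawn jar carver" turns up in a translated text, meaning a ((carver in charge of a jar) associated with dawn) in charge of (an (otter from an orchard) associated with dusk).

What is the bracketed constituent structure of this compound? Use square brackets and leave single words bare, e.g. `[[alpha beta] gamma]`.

Overall it is a kind of carver (specifically "dawn jar carver"); the modifier is "dusk orchard otter".
Within "dusk orchard otter", the head is "otter" (specifically "orchard otter") and the modifier is "dusk".
Within "orchard otter", the head is "otter" and the modifier is "orchard".
Within "dawn jar carver", the head is "carver" (specifically "jar carver") and the modifier is "dawn".
Within "jar carver", the head is "carver" and the modifier is "jar".
So the structure is [[dusk [orchard otter]] [dawn [jar carver]]].

[[dusk [orchard otter]] [dawn [jar carver]]]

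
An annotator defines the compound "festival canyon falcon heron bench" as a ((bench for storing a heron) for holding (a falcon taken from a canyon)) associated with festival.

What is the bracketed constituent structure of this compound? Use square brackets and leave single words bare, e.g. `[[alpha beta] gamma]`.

[festival [[canyon falcon] [heron bench]]]

The outermost head in the paraphrase is "bench" (specifically "canyon falcon heron bench"), modified by "festival".
Within "canyon falcon heron bench", the head is "bench" (specifically "heron bench") and the modifier is "canyon falcon".
Within "canyon falcon", the head is "falcon" and the modifier is "canyon".
Within "heron bench", the head is "bench" and the modifier is "heron".
So the structure is [festival [[canyon falcon] [heron bench]]].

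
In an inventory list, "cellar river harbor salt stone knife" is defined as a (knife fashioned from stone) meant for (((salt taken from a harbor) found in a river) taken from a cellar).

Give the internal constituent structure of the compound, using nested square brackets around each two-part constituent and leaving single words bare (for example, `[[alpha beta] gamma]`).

[[cellar [river [harbor salt]]] [stone knife]]

Overall it is a kind of knife (specifically "stone knife"); the modifier is "cellar river harbor salt".
Inside "cellar river harbor salt": head "salt" (specifically "river harbor salt"), modifier "cellar".
Inside "river harbor salt": head "salt" (specifically "harbor salt"), modifier "river".
Inside "harbor salt": head "salt", modifier "harbor".
Inside "stone knife": head "knife", modifier "stone".
Putting it together: [[cellar [river [harbor salt]]] [stone knife]].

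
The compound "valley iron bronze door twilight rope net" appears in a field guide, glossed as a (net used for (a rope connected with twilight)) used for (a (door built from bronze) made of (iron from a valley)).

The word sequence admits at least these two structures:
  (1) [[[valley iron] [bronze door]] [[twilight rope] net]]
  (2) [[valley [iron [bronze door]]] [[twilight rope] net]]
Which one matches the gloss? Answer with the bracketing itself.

[[[valley iron] [bronze door]] [[twilight rope] net]]

The paraphrase's head is the "net" part ("twilight rope net"); its modifier is "valley iron bronze door".
That top-level split, carried through the inner groups, gives [[[valley iron] [bronze door]] [[twilight rope] net]].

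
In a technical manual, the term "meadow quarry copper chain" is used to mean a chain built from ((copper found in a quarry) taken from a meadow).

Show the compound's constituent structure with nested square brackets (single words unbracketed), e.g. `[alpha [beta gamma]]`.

[[meadow [quarry copper]] chain]

Overall it is a kind of chain; the modifier is "meadow quarry copper".
Inside "meadow quarry copper": head "copper" (specifically "quarry copper"), modifier "meadow".
Inside "quarry copper": head "copper", modifier "quarry".
Assembled: [[meadow [quarry copper]] chain].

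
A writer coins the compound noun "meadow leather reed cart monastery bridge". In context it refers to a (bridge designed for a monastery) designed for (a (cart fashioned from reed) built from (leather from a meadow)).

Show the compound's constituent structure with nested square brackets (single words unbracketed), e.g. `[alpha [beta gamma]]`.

Overall it is a kind of bridge (specifically "monastery bridge"); the modifier is "meadow leather reed cart".
Inside "meadow leather reed cart": head "cart" (specifically "reed cart"), modifier "meadow leather".
Inside "meadow leather": head "leather", modifier "meadow".
Inside "reed cart": head "cart", modifier "reed".
Inside "monastery bridge": head "bridge", modifier "monastery".
Assembled: [[[meadow leather] [reed cart]] [monastery bridge]].

[[[meadow leather] [reed cart]] [monastery bridge]]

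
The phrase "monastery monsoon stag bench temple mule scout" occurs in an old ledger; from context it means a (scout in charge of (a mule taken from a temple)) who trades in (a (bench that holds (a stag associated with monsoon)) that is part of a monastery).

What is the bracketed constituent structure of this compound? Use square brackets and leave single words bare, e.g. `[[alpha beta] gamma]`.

Whole compound: head "scout" (specifically "temple mule scout"), modifier "monastery monsoon stag bench".
Inside "monastery monsoon stag bench": head "bench" (specifically "monsoon stag bench"), modifier "monastery".
Inside "monsoon stag bench": head "bench", modifier "monsoon stag".
Inside "monsoon stag": head "stag", modifier "monsoon".
Inside "temple mule scout": head "scout", modifier "temple mule".
Inside "temple mule": head "mule", modifier "temple".
Putting it together: [[monastery [[monsoon stag] bench]] [[temple mule] scout]].

[[monastery [[monsoon stag] bench]] [[temple mule] scout]]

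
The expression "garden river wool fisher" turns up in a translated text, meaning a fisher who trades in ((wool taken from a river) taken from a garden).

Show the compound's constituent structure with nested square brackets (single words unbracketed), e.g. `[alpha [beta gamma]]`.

The outermost head in the paraphrase is "fisher", modified by "garden river wool".
Inside "garden river wool": head "wool" (specifically "river wool"), modifier "garden".
Inside "river wool": head "wool", modifier "river".
Assembled: [[garden [river wool]] fisher].

[[garden [river wool]] fisher]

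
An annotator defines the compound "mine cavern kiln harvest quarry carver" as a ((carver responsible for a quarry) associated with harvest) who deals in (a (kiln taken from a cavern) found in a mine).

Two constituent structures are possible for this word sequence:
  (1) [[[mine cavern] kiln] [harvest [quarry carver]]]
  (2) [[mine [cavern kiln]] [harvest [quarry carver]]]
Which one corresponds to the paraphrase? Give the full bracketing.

[[mine [cavern kiln]] [harvest [quarry carver]]]

The paraphrase's head is the "carver" part ("harvest quarry carver"); its modifier is "mine cavern kiln".
That top-level split, carried through the inner groups, gives [[mine [cavern kiln]] [harvest [quarry carver]]].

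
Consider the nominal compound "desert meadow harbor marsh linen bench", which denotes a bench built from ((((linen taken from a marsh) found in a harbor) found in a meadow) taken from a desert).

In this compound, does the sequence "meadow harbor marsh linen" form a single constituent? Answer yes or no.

The paraphrase groups the words so that "meadow harbor marsh linen" is one unit: it corresponds to a single parenthesized sub-phrase.
The full structure is [[desert [meadow [harbor [marsh linen]]]] bench], in which [meadow harbor marsh linen] is a constituent.

yes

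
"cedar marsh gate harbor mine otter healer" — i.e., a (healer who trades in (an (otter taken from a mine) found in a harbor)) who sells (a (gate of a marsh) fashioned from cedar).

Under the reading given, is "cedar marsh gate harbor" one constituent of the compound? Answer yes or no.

no

The top-level split is [cedar marsh gate] [harbor mine otter healer]; the full structure is [[cedar [marsh gate]] [[harbor [mine otter]] healer]].
"cedar marsh gate harbor" straddles a constituent boundary, so it is not a single unit.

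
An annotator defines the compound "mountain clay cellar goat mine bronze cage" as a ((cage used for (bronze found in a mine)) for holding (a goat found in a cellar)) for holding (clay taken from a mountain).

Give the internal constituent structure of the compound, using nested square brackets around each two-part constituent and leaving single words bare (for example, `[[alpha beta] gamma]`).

[[mountain clay] [[cellar goat] [[mine bronze] cage]]]

At the top level: head "cage" (specifically "cellar goat mine bronze cage"); modifier "mountain clay".
Inside "mountain clay": head "clay", modifier "mountain".
Inside "cellar goat mine bronze cage": head "cage" (specifically "mine bronze cage"), modifier "cellar goat".
Inside "cellar goat": head "goat", modifier "cellar".
Inside "mine bronze cage": head "cage", modifier "mine bronze".
Inside "mine bronze": head "bronze", modifier "mine".
So the structure is [[mountain clay] [[cellar goat] [[mine bronze] cage]]].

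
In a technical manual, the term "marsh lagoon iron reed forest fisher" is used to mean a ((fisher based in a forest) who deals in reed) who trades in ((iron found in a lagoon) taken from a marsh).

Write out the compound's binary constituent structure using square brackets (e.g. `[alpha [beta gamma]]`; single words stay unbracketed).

The outermost head in the paraphrase is "fisher" (specifically "reed forest fisher"), modified by "marsh lagoon iron".
Inside "marsh lagoon iron": head "iron" (specifically "lagoon iron"), modifier "marsh".
Inside "lagoon iron": head "iron", modifier "lagoon".
Inside "reed forest fisher": head "fisher" (specifically "forest fisher"), modifier "reed".
Inside "forest fisher": head "fisher", modifier "forest".
So the structure is [[marsh [lagoon iron]] [reed [forest fisher]]].

[[marsh [lagoon iron]] [reed [forest fisher]]]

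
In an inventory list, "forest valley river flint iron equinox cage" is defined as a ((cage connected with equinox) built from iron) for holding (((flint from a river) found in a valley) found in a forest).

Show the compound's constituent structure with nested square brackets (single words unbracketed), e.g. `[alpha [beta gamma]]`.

[[forest [valley [river flint]]] [iron [equinox cage]]]

At the top level: head "cage" (specifically "iron equinox cage"); modifier "forest valley river flint".
Inside "forest valley river flint": head "flint" (specifically "valley river flint"), modifier "forest".
Inside "valley river flint": head "flint" (specifically "river flint"), modifier "valley".
Inside "river flint": head "flint", modifier "river".
Inside "iron equinox cage": head "cage" (specifically "equinox cage"), modifier "iron".
Inside "equinox cage": head "cage", modifier "equinox".
So the structure is [[forest [valley [river flint]]] [iron [equinox cage]]].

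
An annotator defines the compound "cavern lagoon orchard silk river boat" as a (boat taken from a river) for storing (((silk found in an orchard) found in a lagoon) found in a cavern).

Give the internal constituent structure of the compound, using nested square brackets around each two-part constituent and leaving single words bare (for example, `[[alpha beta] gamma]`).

[[cavern [lagoon [orchard silk]]] [river boat]]

At the top level: head "boat" (specifically "river boat"); modifier "cavern lagoon orchard silk".
"cavern lagoon orchard silk" → head "silk" (specifically "lagoon orchard silk"), modifier "cavern".
"lagoon orchard silk" → head "silk" (specifically "orchard silk"), modifier "lagoon".
"orchard silk" → head "silk", modifier "orchard".
"river boat" → head "boat", modifier "river".
Assembled: [[cavern [lagoon [orchard silk]]] [river boat]].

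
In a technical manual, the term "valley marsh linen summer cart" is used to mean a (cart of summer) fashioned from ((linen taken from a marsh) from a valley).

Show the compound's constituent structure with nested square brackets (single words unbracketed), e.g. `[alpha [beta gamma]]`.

Whole compound: head "cart" (specifically "summer cart"), modifier "valley marsh linen".
Inside "valley marsh linen": head "linen" (specifically "marsh linen"), modifier "valley".
Inside "marsh linen": head "linen", modifier "marsh".
Inside "summer cart": head "cart", modifier "summer".
Assembled: [[valley [marsh linen]] [summer cart]].

[[valley [marsh linen]] [summer cart]]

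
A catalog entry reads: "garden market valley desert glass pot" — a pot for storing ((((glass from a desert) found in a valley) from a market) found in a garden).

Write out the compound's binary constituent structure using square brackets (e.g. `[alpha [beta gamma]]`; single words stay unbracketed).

[[garden [market [valley [desert glass]]]] pot]

At the top level: head "pot"; modifier "garden market valley desert glass".
Within "garden market valley desert glass", the head is "glass" (specifically "market valley desert glass") and the modifier is "garden".
Within "market valley desert glass", the head is "glass" (specifically "valley desert glass") and the modifier is "market".
Within "valley desert glass", the head is "glass" (specifically "desert glass") and the modifier is "valley".
Within "desert glass", the head is "glass" and the modifier is "desert".
Putting it together: [[garden [market [valley [desert glass]]]] pot].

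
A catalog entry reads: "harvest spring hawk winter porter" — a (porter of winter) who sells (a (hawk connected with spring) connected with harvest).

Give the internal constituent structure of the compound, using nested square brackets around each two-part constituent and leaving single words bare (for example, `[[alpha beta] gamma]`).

[[harvest [spring hawk]] [winter porter]]

Whole compound: head "porter" (specifically "winter porter"), modifier "harvest spring hawk".
Within "harvest spring hawk", the head is "hawk" (specifically "spring hawk") and the modifier is "harvest".
Within "spring hawk", the head is "hawk" and the modifier is "spring".
Within "winter porter", the head is "porter" and the modifier is "winter".
Assembled: [[harvest [spring hawk]] [winter porter]].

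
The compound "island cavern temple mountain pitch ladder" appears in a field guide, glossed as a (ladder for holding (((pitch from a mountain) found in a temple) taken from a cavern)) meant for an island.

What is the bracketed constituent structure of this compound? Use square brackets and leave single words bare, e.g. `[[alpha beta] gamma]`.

[island [[cavern [temple [mountain pitch]]] ladder]]

The outermost head in the paraphrase is "ladder" (specifically "cavern temple mountain pitch ladder"), modified by "island".
Within "cavern temple mountain pitch ladder", the head is "ladder" and the modifier is "cavern temple mountain pitch".
Within "cavern temple mountain pitch", the head is "pitch" (specifically "temple mountain pitch") and the modifier is "cavern".
Within "temple mountain pitch", the head is "pitch" (specifically "mountain pitch") and the modifier is "temple".
Within "mountain pitch", the head is "pitch" and the modifier is "mountain".
So the structure is [island [[cavern [temple [mountain pitch]]] ladder]].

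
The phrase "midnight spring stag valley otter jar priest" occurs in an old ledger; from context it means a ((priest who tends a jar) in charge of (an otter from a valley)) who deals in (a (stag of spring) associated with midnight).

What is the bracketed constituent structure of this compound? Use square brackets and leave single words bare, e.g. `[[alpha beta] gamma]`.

[[midnight [spring stag]] [[valley otter] [jar priest]]]

The outermost head in the paraphrase is "priest" (specifically "valley otter jar priest"), modified by "midnight spring stag".
Within "midnight spring stag", the head is "stag" (specifically "spring stag") and the modifier is "midnight".
Within "spring stag", the head is "stag" and the modifier is "spring".
Within "valley otter jar priest", the head is "priest" (specifically "jar priest") and the modifier is "valley otter".
Within "valley otter", the head is "otter" and the modifier is "valley".
Within "jar priest", the head is "priest" and the modifier is "jar".
Putting it together: [[midnight [spring stag]] [[valley otter] [jar priest]]].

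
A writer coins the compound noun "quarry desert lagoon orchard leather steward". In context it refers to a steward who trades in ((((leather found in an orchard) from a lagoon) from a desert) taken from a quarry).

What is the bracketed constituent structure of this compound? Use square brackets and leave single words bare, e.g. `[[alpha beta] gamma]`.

The outermost head in the paraphrase is "steward", modified by "quarry desert lagoon orchard leather".
Within "quarry desert lagoon orchard leather", the head is "leather" (specifically "desert lagoon orchard leather") and the modifier is "quarry".
Within "desert lagoon orchard leather", the head is "leather" (specifically "lagoon orchard leather") and the modifier is "desert".
Within "lagoon orchard leather", the head is "leather" (specifically "orchard leather") and the modifier is "lagoon".
Within "orchard leather", the head is "leather" and the modifier is "orchard".
Assembled: [[quarry [desert [lagoon [orchard leather]]]] steward].

[[quarry [desert [lagoon [orchard leather]]]] steward]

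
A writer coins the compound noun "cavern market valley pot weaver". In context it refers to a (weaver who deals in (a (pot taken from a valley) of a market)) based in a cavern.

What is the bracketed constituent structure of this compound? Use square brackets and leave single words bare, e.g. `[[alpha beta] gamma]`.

[cavern [[market [valley pot]] weaver]]

The outermost head in the paraphrase is "weaver" (specifically "market valley pot weaver"), modified by "cavern".
"market valley pot weaver" → head "weaver", modifier "market valley pot".
"market valley pot" → head "pot" (specifically "valley pot"), modifier "market".
"valley pot" → head "pot", modifier "valley".
Assembled: [cavern [[market [valley pot]] weaver]].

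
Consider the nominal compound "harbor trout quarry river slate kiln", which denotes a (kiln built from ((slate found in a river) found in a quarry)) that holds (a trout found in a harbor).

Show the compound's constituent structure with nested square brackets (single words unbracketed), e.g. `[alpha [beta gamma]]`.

The outermost head in the paraphrase is "kiln" (specifically "quarry river slate kiln"), modified by "harbor trout".
"harbor trout" → head "trout", modifier "harbor".
"quarry river slate kiln" → head "kiln", modifier "quarry river slate".
"quarry river slate" → head "slate" (specifically "river slate"), modifier "quarry".
"river slate" → head "slate", modifier "river".
So the structure is [[harbor trout] [[quarry [river slate]] kiln]].

[[harbor trout] [[quarry [river slate]] kiln]]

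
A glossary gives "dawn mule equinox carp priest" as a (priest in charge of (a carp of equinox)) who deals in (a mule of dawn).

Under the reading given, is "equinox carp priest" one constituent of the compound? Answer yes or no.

The paraphrase groups the words so that "equinox carp priest" is one unit: it corresponds to a single parenthesized sub-phrase.
The full structure is [[dawn mule] [[equinox carp] priest]], in which [equinox carp priest] is a constituent.

yes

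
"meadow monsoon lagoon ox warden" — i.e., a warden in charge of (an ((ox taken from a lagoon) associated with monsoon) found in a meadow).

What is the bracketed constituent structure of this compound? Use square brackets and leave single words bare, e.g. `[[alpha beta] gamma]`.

Overall it is a kind of warden; the modifier is "meadow monsoon lagoon ox".
Inside "meadow monsoon lagoon ox": head "ox" (specifically "monsoon lagoon ox"), modifier "meadow".
Inside "monsoon lagoon ox": head "ox" (specifically "lagoon ox"), modifier "monsoon".
Inside "lagoon ox": head "ox", modifier "lagoon".
So the structure is [[meadow [monsoon [lagoon ox]]] warden].

[[meadow [monsoon [lagoon ox]]] warden]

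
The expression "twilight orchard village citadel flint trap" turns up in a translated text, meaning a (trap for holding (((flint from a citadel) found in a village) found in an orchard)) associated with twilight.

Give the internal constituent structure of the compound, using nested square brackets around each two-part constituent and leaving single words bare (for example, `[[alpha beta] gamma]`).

At the top level: head "trap" (specifically "orchard village citadel flint trap"); modifier "twilight".
Within "orchard village citadel flint trap", the head is "trap" and the modifier is "orchard village citadel flint".
Within "orchard village citadel flint", the head is "flint" (specifically "village citadel flint") and the modifier is "orchard".
Within "village citadel flint", the head is "flint" (specifically "citadel flint") and the modifier is "village".
Within "citadel flint", the head is "flint" and the modifier is "citadel".
Putting it together: [twilight [[orchard [village [citadel flint]]] trap]].

[twilight [[orchard [village [citadel flint]]] trap]]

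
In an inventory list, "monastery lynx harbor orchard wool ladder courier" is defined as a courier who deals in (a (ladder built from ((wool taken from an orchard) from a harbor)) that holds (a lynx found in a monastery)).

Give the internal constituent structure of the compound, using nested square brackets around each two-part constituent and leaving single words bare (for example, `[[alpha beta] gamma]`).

Overall it is a kind of courier; the modifier is "monastery lynx harbor orchard wool ladder".
Inside "monastery lynx harbor orchard wool ladder": head "ladder" (specifically "harbor orchard wool ladder"), modifier "monastery lynx".
Inside "monastery lynx": head "lynx", modifier "monastery".
Inside "harbor orchard wool ladder": head "ladder", modifier "harbor orchard wool".
Inside "harbor orchard wool": head "wool" (specifically "orchard wool"), modifier "harbor".
Inside "orchard wool": head "wool", modifier "orchard".
So the structure is [[[monastery lynx] [[harbor [orchard wool]] ladder]] courier].

[[[monastery lynx] [[harbor [orchard wool]] ladder]] courier]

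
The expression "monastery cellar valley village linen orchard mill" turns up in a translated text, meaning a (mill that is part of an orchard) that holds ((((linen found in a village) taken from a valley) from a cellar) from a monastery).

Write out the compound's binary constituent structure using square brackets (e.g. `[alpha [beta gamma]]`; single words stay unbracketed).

[[monastery [cellar [valley [village linen]]]] [orchard mill]]

Overall it is a kind of mill (specifically "orchard mill"); the modifier is "monastery cellar valley village linen".
"monastery cellar valley village linen" → head "linen" (specifically "cellar valley village linen"), modifier "monastery".
"cellar valley village linen" → head "linen" (specifically "valley village linen"), modifier "cellar".
"valley village linen" → head "linen" (specifically "village linen"), modifier "valley".
"village linen" → head "linen", modifier "village".
"orchard mill" → head "mill", modifier "orchard".
Putting it together: [[monastery [cellar [valley [village linen]]]] [orchard mill]].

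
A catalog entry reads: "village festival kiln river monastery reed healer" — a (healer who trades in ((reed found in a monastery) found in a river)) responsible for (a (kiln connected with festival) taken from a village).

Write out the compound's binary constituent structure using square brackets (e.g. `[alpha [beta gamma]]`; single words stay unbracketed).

Overall it is a kind of healer (specifically "river monastery reed healer"); the modifier is "village festival kiln".
Inside "village festival kiln": head "kiln" (specifically "festival kiln"), modifier "village".
Inside "festival kiln": head "kiln", modifier "festival".
Inside "river monastery reed healer": head "healer", modifier "river monastery reed".
Inside "river monastery reed": head "reed" (specifically "monastery reed"), modifier "river".
Inside "monastery reed": head "reed", modifier "monastery".
Assembled: [[village [festival kiln]] [[river [monastery reed]] healer]].

[[village [festival kiln]] [[river [monastery reed]] healer]]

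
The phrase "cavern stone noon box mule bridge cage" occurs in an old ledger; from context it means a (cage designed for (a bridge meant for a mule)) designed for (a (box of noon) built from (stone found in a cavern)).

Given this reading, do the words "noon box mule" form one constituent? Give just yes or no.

The top-level split is [cavern stone noon box] [mule bridge cage]; the full structure is [[[cavern stone] [noon box]] [[mule bridge] cage]].
"noon box mule" straddles a constituent boundary, so it is not a single unit.

no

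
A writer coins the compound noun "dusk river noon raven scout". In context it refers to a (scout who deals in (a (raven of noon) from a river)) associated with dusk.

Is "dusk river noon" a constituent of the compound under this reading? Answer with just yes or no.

The top-level split is [dusk] [river noon raven scout]; the full structure is [dusk [[river [noon raven]] scout]].
"dusk river noon" straddles a constituent boundary, so it is not a single unit.

no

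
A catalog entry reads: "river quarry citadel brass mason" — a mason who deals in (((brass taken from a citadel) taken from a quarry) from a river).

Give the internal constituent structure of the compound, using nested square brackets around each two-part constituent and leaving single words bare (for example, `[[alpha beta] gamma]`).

[[river [quarry [citadel brass]]] mason]

At the top level: head "mason"; modifier "river quarry citadel brass".
"river quarry citadel brass" → head "brass" (specifically "quarry citadel brass"), modifier "river".
"quarry citadel brass" → head "brass" (specifically "citadel brass"), modifier "quarry".
"citadel brass" → head "brass", modifier "citadel".
So the structure is [[river [quarry [citadel brass]]] mason].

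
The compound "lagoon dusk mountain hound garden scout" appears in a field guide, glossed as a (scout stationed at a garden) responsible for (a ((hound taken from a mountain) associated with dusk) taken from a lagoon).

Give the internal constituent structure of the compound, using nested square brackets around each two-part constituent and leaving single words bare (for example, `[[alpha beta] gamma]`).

[[lagoon [dusk [mountain hound]]] [garden scout]]

Overall it is a kind of scout (specifically "garden scout"); the modifier is "lagoon dusk mountain hound".
"lagoon dusk mountain hound" → head "hound" (specifically "dusk mountain hound"), modifier "lagoon".
"dusk mountain hound" → head "hound" (specifically "mountain hound"), modifier "dusk".
"mountain hound" → head "hound", modifier "mountain".
"garden scout" → head "scout", modifier "garden".
So the structure is [[lagoon [dusk [mountain hound]]] [garden scout]].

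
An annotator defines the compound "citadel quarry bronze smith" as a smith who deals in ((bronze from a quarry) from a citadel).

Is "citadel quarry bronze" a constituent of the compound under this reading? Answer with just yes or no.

yes

The paraphrase groups the words so that "citadel quarry bronze" is one unit: it corresponds to a single parenthesized sub-phrase.
The full structure is [[citadel [quarry bronze]] smith], in which [citadel quarry bronze] is a constituent.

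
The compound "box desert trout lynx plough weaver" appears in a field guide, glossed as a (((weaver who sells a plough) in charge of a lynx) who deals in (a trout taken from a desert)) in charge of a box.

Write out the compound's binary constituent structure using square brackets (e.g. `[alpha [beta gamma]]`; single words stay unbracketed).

[box [[desert trout] [lynx [plough weaver]]]]

The outermost head in the paraphrase is "weaver" (specifically "desert trout lynx plough weaver"), modified by "box".
Inside "desert trout lynx plough weaver": head "weaver" (specifically "lynx plough weaver"), modifier "desert trout".
Inside "desert trout": head "trout", modifier "desert".
Inside "lynx plough weaver": head "weaver" (specifically "plough weaver"), modifier "lynx".
Inside "plough weaver": head "weaver", modifier "plough".
Putting it together: [box [[desert trout] [lynx [plough weaver]]]].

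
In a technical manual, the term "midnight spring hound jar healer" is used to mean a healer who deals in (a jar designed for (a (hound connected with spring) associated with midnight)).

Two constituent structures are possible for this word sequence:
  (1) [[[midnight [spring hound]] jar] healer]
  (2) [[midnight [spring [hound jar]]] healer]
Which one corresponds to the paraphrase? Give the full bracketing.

The paraphrase's head is the "healer" part ("healer"); its modifier is "midnight spring hound jar".
That top-level split, carried through the inner groups, gives [[[midnight [spring hound]] jar] healer].

[[[midnight [spring hound]] jar] healer]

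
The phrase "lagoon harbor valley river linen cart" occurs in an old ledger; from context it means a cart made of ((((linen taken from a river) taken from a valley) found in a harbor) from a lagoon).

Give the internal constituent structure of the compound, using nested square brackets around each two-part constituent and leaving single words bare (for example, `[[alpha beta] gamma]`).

[[lagoon [harbor [valley [river linen]]]] cart]

Whole compound: head "cart", modifier "lagoon harbor valley river linen".
"lagoon harbor valley river linen" → head "linen" (specifically "harbor valley river linen"), modifier "lagoon".
"harbor valley river linen" → head "linen" (specifically "valley river linen"), modifier "harbor".
"valley river linen" → head "linen" (specifically "river linen"), modifier "valley".
"river linen" → head "linen", modifier "river".
Assembled: [[lagoon [harbor [valley [river linen]]]] cart].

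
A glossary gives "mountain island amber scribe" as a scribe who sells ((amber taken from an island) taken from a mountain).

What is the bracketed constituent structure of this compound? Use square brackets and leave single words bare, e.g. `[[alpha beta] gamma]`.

The outermost head in the paraphrase is "scribe", modified by "mountain island amber".
Within "mountain island amber", the head is "amber" (specifically "island amber") and the modifier is "mountain".
Within "island amber", the head is "amber" and the modifier is "island".
Assembled: [[mountain [island amber]] scribe].

[[mountain [island amber]] scribe]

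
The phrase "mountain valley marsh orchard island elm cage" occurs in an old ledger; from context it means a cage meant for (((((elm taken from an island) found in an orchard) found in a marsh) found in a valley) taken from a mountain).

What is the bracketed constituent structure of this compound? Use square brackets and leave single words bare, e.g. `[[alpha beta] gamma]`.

Whole compound: head "cage", modifier "mountain valley marsh orchard island elm".
"mountain valley marsh orchard island elm" → head "elm" (specifically "valley marsh orchard island elm"), modifier "mountain".
"valley marsh orchard island elm" → head "elm" (specifically "marsh orchard island elm"), modifier "valley".
"marsh orchard island elm" → head "elm" (specifically "orchard island elm"), modifier "marsh".
"orchard island elm" → head "elm" (specifically "island elm"), modifier "orchard".
"island elm" → head "elm", modifier "island".
So the structure is [[mountain [valley [marsh [orchard [island elm]]]]] cage].

[[mountain [valley [marsh [orchard [island elm]]]]] cage]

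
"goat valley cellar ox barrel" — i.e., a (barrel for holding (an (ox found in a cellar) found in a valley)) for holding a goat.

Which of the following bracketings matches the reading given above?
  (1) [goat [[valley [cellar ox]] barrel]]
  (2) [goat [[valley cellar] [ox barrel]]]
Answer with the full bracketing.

The paraphrase's head is the "barrel" part ("valley cellar ox barrel"); its modifier is "goat".
That top-level split, carried through the inner groups, gives [goat [[valley [cellar ox]] barrel]].

[goat [[valley [cellar ox]] barrel]]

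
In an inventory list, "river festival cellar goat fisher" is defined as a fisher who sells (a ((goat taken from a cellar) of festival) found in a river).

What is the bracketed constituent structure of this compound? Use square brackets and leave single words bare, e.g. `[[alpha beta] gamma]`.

[[river [festival [cellar goat]]] fisher]

Overall it is a kind of fisher; the modifier is "river festival cellar goat".
Within "river festival cellar goat", the head is "goat" (specifically "festival cellar goat") and the modifier is "river".
Within "festival cellar goat", the head is "goat" (specifically "cellar goat") and the modifier is "festival".
Within "cellar goat", the head is "goat" and the modifier is "cellar".
Putting it together: [[river [festival [cellar goat]]] fisher].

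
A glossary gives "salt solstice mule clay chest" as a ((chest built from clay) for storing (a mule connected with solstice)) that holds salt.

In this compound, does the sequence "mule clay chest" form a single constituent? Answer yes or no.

The top-level split is [salt] [solstice mule clay chest]; the full structure is [salt [[solstice mule] [clay chest]]].
"mule clay chest" straddles a constituent boundary, so it is not a single unit.

no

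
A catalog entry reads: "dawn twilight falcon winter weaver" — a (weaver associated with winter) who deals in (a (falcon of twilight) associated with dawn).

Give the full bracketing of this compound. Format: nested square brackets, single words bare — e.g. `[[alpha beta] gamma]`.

At the top level: head "weaver" (specifically "winter weaver"); modifier "dawn twilight falcon".
Inside "dawn twilight falcon": head "falcon" (specifically "twilight falcon"), modifier "dawn".
Inside "twilight falcon": head "falcon", modifier "twilight".
Inside "winter weaver": head "weaver", modifier "winter".
Assembled: [[dawn [twilight falcon]] [winter weaver]].

[[dawn [twilight falcon]] [winter weaver]]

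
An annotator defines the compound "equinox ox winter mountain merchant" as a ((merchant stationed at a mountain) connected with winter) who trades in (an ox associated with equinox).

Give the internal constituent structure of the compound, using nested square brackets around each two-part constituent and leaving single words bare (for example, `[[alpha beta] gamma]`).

Overall it is a kind of merchant (specifically "winter mountain merchant"); the modifier is "equinox ox".
"equinox ox" → head "ox", modifier "equinox".
"winter mountain merchant" → head "merchant" (specifically "mountain merchant"), modifier "winter".
"mountain merchant" → head "merchant", modifier "mountain".
Putting it together: [[equinox ox] [winter [mountain merchant]]].

[[equinox ox] [winter [mountain merchant]]]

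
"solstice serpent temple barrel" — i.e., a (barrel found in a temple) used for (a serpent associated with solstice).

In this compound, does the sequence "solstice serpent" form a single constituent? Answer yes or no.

yes

The paraphrase groups the words so that "solstice serpent" is one unit: it corresponds to a single parenthesized sub-phrase.
The full structure is [[solstice serpent] [temple barrel]], in which [solstice serpent] is a constituent.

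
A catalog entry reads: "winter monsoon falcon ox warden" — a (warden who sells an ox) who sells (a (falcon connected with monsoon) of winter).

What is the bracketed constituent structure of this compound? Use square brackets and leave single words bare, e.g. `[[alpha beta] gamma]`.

[[winter [monsoon falcon]] [ox warden]]

Whole compound: head "warden" (specifically "ox warden"), modifier "winter monsoon falcon".
Within "winter monsoon falcon", the head is "falcon" (specifically "monsoon falcon") and the modifier is "winter".
Within "monsoon falcon", the head is "falcon" and the modifier is "monsoon".
Within "ox warden", the head is "warden" and the modifier is "ox".
Assembled: [[winter [monsoon falcon]] [ox warden]].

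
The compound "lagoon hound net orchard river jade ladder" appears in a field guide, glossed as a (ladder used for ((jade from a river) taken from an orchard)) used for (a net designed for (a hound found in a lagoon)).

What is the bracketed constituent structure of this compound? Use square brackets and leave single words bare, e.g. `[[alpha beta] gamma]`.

[[[lagoon hound] net] [[orchard [river jade]] ladder]]

Whole compound: head "ladder" (specifically "orchard river jade ladder"), modifier "lagoon hound net".
Inside "lagoon hound net": head "net", modifier "lagoon hound".
Inside "lagoon hound": head "hound", modifier "lagoon".
Inside "orchard river jade ladder": head "ladder", modifier "orchard river jade".
Inside "orchard river jade": head "jade" (specifically "river jade"), modifier "orchard".
Inside "river jade": head "jade", modifier "river".
Assembled: [[[lagoon hound] net] [[orchard [river jade]] ladder]].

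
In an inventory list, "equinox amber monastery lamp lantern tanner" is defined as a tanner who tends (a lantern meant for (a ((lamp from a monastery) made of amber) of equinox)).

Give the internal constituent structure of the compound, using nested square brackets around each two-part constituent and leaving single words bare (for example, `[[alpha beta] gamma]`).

At the top level: head "tanner"; modifier "equinox amber monastery lamp lantern".
Within "equinox amber monastery lamp lantern", the head is "lantern" and the modifier is "equinox amber monastery lamp".
Within "equinox amber monastery lamp", the head is "lamp" (specifically "amber monastery lamp") and the modifier is "equinox".
Within "amber monastery lamp", the head is "lamp" (specifically "monastery lamp") and the modifier is "amber".
Within "monastery lamp", the head is "lamp" and the modifier is "monastery".
Assembled: [[[equinox [amber [monastery lamp]]] lantern] tanner].

[[[equinox [amber [monastery lamp]]] lantern] tanner]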